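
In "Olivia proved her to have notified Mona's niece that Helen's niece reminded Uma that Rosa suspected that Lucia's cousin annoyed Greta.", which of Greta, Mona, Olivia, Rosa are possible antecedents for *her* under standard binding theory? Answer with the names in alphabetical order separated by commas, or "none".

*her* is a pronoun; Principle B requires it to be free in its binding domain — the matrix clause.
— Greta: object of the clause headed by 'annoyed'; is c-commanded by the pronoun; coreference would bind this R-expression — blocked (Principle C).
— Mona: possessor inside the object DP of the clause headed by 'notified'; is c-commanded by the pronoun; coreference would bind this R-expression — blocked (Principle C).
— Olivia: subject of the matrix clause; c-commands the pronoun within its binding domain — blocked (Principle B).
— Rosa: subject of the clause headed by 'suspected'; is c-commanded by the pronoun; coreference would bind this R-expression — blocked (Principle C).

none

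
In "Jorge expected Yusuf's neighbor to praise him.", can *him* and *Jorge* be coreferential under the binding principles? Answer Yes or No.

*Jorge* is an R-expression; Principle C requires it to be free (not bound by any c-commanding expression).
— him: object of the clause headed by 'praise'; the pronoun does not c-command the R-expression — coreference allowed.

Yes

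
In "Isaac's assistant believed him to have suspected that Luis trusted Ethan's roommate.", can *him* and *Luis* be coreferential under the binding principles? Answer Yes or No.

No

*Luis* is an R-expression; Principle C requires it to be free (not bound by any c-commanding expression).
— him: subject of the clause headed by 'suspected'; the pronoun c-commands the R-expression — coreference blocked (Principle C).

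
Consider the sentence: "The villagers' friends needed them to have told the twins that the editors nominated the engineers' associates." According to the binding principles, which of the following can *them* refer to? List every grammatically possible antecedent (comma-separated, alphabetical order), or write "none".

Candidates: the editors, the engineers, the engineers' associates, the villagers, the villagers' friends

the villagers

*them* is a pronoun; Principle B requires it to be free in its binding domain — the matrix clause.
— the editors: subject of the clause headed by 'nominated'; is c-commanded by the pronoun; coreference would bind this R-expression — blocked (Principle C).
— the engineers: possessor inside the object DP of the clause headed by 'nominated'; is c-commanded by the pronoun; coreference would bind this R-expression — blocked (Principle C).
— the engineers' associates: object of the clause headed by 'nominated'; is c-commanded by the pronoun; coreference would bind this R-expression — blocked (Principle C).
— the villagers: possessor inside the subject DP of the matrix clause; does not c-command the pronoun — Principle B does not apply; allowed.
— the villagers' friends: subject of the matrix clause; c-commands the pronoun within its binding domain — blocked (Principle B).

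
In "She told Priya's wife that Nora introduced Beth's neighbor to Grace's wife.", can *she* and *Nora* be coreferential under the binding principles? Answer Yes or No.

No

*Nora* is an R-expression; Principle C requires it to be free (not bound by any c-commanding expression).
— she: subject of the matrix clause; the pronoun c-commands the R-expression — coreference blocked (Principle C).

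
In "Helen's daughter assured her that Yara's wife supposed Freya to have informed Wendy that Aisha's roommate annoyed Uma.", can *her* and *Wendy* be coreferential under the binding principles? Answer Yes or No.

*Wendy* is an R-expression; Principle C requires it to be free (not bound by any c-commanding expression).
— her: object of the matrix clause; the pronoun c-commands the R-expression — coreference blocked (Principle C).

No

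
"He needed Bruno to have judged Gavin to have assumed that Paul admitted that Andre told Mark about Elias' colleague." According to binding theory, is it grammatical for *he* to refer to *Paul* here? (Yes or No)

No

*Paul* is an R-expression; Principle C requires it to be free (not bound by any c-commanding expression).
— he: subject of the matrix clause; the pronoun c-commands the R-expression — coreference blocked (Principle C).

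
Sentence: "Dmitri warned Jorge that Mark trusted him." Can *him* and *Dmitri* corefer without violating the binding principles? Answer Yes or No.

Yes

*Dmitri* is an R-expression; Principle C requires it to be free (not bound by any c-commanding expression).
— him: object of the clause headed by 'trusted'; the pronoun does not c-command the R-expression — coreference allowed.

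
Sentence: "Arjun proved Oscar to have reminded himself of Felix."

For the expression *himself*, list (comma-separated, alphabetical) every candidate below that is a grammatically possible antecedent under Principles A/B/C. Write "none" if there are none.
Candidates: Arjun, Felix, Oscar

Oscar

*himself* is a reflexive; Principle A requires it to be bound within its binding domain — the clause headed by 'reminded'.
— Arjun: subject of the matrix clause; c-commands the reflexive but lies outside its binding domain — cannot bind it (Principle A).
— Felix: second object of the clause headed by 'reminded'; does not c-command the reflexive — cannot bind it (Principle A).
— Oscar: subject of the clause headed by 'reminded'; c-commands the reflexive within its binding domain — allowed (Principle A).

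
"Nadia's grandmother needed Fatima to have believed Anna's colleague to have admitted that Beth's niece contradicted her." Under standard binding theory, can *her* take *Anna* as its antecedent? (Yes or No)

*her* is a pronoun; Principle B requires it to be free in its binding domain — the clause headed by 'contradicted'.
— Anna: possessor inside the subject DP of the clause headed by 'admitted'; does not c-command the pronoun — Principle B does not apply; allowed.

Yes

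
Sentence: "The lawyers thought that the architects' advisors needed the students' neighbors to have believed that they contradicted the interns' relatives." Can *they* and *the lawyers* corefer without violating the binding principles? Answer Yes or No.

*the lawyers* is an R-expression; Principle C requires it to be free (not bound by any c-commanding expression).
— they: subject of the clause headed by 'contradicted'; the pronoun does not c-command the R-expression — coreference allowed.

Yes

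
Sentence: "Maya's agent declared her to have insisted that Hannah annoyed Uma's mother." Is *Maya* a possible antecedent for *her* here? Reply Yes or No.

*her* is a pronoun; Principle B requires it to be free in its binding domain — the matrix clause.
— Maya: possessor inside the subject DP of the matrix clause; does not c-command the pronoun — Principle B does not apply; allowed.

Yes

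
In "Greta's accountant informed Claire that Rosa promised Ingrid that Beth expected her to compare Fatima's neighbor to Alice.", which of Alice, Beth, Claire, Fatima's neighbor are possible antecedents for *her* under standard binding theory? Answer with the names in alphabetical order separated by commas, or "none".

Claire

*her* is a pronoun; Principle B requires it to be free in its binding domain — the clause headed by 'expected'.
— Alice: second object of the clause headed by 'compare'; is c-commanded by the pronoun; coreference would bind this R-expression — blocked (Principle C).
— Beth: subject of the clause headed by 'expected'; c-commands the pronoun within its binding domain — blocked (Principle B).
— Claire: object of the matrix clause; c-commands the pronoun but lies outside its binding domain — allowed.
— Fatima's neighbor: object of the clause headed by 'compare'; is c-commanded by the pronoun; coreference would bind this R-expression — blocked (Principle C).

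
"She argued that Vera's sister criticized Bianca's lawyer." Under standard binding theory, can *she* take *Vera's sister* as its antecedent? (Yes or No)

No

*she* is a pronoun; Principle B requires it to be free in its binding domain — the matrix clause.
— Vera's sister: subject of the clause headed by 'criticized'; is c-commanded by the pronoun; coreference would bind this R-expression — blocked (Principle C).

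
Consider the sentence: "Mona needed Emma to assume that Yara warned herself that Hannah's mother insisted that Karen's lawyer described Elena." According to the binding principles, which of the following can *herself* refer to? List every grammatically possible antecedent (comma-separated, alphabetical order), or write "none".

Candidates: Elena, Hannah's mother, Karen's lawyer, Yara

*herself* is a reflexive; Principle A requires it to be bound within its binding domain — the clause headed by 'warned'.
— Elena: object of the clause headed by 'described'; does not c-command the reflexive — cannot bind it (Principle A).
— Hannah's mother: subject of the clause headed by 'insisted'; does not c-command the reflexive — cannot bind it (Principle A).
— Karen's lawyer: subject of the clause headed by 'described'; does not c-command the reflexive — cannot bind it (Principle A).
— Yara: subject of the clause headed by 'warned'; c-commands the reflexive within its binding domain — allowed (Principle A).

Yara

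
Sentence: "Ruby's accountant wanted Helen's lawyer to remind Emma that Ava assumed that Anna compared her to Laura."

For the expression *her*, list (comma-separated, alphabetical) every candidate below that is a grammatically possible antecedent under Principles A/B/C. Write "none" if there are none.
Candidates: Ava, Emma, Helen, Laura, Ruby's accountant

*her* is a pronoun; Principle B requires it to be free in its binding domain — the clause headed by 'compared'.
— Ava: subject of the clause headed by 'assumed'; c-commands the pronoun but lies outside its binding domain — allowed.
— Emma: object of the clause headed by 'remind'; c-commands the pronoun but lies outside its binding domain — allowed.
— Helen: possessor inside the subject DP of the clause headed by 'remind'; does not c-command the pronoun — Principle B does not apply; allowed.
— Laura: second object of the clause headed by 'compared'; is c-commanded by the pronoun; coreference would bind this R-expression — blocked (Principle C).
— Ruby's accountant: subject of the matrix clause; c-commands the pronoun but lies outside its binding domain — allowed.

Ava, Emma, Helen, Ruby's accountant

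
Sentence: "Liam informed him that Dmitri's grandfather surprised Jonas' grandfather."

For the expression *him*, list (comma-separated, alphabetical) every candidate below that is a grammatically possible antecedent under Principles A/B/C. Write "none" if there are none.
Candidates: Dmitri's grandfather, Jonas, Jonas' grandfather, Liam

none

*him* is a pronoun; Principle B requires it to be free in its binding domain — the matrix clause.
— Dmitri's grandfather: subject of the clause headed by 'surprised'; is c-commanded by the pronoun; coreference would bind this R-expression — blocked (Principle C).
— Jonas: possessor inside the object DP of the clause headed by 'surprised'; is c-commanded by the pronoun; coreference would bind this R-expression — blocked (Principle C).
— Jonas' grandfather: object of the clause headed by 'surprised'; is c-commanded by the pronoun; coreference would bind this R-expression — blocked (Principle C).
— Liam: subject of the matrix clause; c-commands the pronoun within its binding domain — blocked (Principle B).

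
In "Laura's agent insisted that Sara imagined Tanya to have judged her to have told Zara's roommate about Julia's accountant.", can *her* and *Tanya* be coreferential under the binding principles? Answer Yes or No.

*Tanya* is an R-expression; Principle C requires it to be free (not bound by any c-commanding expression).
— her: subject of the clause headed by 'told'; the R-expression locally c-commands the pronoun — coreference blocked (Principle B on the pronoun).

No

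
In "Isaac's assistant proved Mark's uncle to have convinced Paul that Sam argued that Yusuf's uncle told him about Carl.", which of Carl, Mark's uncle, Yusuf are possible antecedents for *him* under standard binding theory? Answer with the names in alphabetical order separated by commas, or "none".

Mark's uncle, Yusuf

*him* is a pronoun; Principle B requires it to be free in its binding domain — the clause headed by 'told'.
— Carl: second object of the clause headed by 'told'; is c-commanded by the pronoun; coreference would bind this R-expression — blocked (Principle C).
— Mark's uncle: subject of the clause headed by 'convinced'; c-commands the pronoun but lies outside its binding domain — allowed.
— Yusuf: possessor inside the subject DP of the clause headed by 'told'; does not c-command the pronoun — Principle B does not apply; allowed.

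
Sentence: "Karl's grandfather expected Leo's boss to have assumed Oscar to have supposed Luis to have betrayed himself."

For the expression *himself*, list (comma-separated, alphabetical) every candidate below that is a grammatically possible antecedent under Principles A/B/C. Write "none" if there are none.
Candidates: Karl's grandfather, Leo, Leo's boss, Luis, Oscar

Luis

*himself* is a reflexive; Principle A requires it to be bound within its binding domain — the clause headed by 'betrayed'.
— Karl's grandfather: subject of the matrix clause; c-commands the reflexive but lies outside its binding domain — cannot bind it (Principle A).
— Leo: possessor inside the subject DP of the clause headed by 'assumed'; does not c-command the reflexive — cannot bind it (Principle A).
— Leo's boss: subject of the clause headed by 'assumed'; c-commands the reflexive but lies outside its binding domain — cannot bind it (Principle A).
— Luis: subject of the clause headed by 'betrayed'; c-commands the reflexive within its binding domain — allowed (Principle A).
— Oscar: subject of the clause headed by 'supposed'; c-commands the reflexive but lies outside its binding domain — cannot bind it (Principle A).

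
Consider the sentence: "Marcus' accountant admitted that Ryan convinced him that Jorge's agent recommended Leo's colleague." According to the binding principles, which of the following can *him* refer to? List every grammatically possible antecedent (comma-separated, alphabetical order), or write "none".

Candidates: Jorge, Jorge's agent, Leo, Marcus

Marcus

*him* is a pronoun; Principle B requires it to be free in its binding domain — the clause headed by 'convinced'.
— Jorge: possessor inside the subject DP of the clause headed by 'recommended'; is c-commanded by the pronoun; coreference would bind this R-expression — blocked (Principle C).
— Jorge's agent: subject of the clause headed by 'recommended'; is c-commanded by the pronoun; coreference would bind this R-expression — blocked (Principle C).
— Leo: possessor inside the object DP of the clause headed by 'recommended'; is c-commanded by the pronoun; coreference would bind this R-expression — blocked (Principle C).
— Marcus: possessor inside the subject DP of the matrix clause; does not c-command the pronoun — Principle B does not apply; allowed.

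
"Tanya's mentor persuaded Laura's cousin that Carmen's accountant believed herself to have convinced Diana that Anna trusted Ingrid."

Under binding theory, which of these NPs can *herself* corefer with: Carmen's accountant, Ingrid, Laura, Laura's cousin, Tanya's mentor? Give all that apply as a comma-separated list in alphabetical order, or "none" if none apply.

*herself* is a reflexive; Principle A requires it to be bound within its binding domain — the clause headed by 'believed'.
— Carmen's accountant: subject of the clause headed by 'believed'; c-commands the reflexive within its binding domain — allowed (Principle A).
— Ingrid: object of the clause headed by 'trusted'; does not c-command the reflexive — cannot bind it (Principle A).
— Laura: possessor inside the object DP of the matrix clause; does not c-command the reflexive — cannot bind it (Principle A).
— Laura's cousin: object of the matrix clause; c-commands the reflexive but lies outside its binding domain — cannot bind it (Principle A).
— Tanya's mentor: subject of the matrix clause; c-commands the reflexive but lies outside its binding domain — cannot bind it (Principle A).

Carmen's accountant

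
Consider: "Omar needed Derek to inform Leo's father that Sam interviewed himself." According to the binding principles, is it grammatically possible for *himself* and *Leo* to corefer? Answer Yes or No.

*himself* is a reflexive; Principle A requires it to be bound within its binding domain — the clause headed by 'interviewed'.
— Leo: possessor inside the object DP of the clause headed by 'inform'; does not c-command the reflexive — cannot bind it (Principle A).

No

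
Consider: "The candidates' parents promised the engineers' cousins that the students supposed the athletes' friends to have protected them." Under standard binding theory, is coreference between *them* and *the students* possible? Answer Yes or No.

Yes

*the students* is an R-expression; Principle C requires it to be free (not bound by any c-commanding expression).
— them: object of the clause headed by 'protected'; the pronoun does not c-command the R-expression — coreference allowed.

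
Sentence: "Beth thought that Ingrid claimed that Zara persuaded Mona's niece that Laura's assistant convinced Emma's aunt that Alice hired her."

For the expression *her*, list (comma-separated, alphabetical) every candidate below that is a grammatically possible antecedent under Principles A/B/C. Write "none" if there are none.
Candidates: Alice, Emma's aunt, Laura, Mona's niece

Emma's aunt, Laura, Mona's niece

*her* is a pronoun; Principle B requires it to be free in its binding domain — the clause headed by 'hired'.
— Alice: subject of the clause headed by 'hired'; c-commands the pronoun within its binding domain — blocked (Principle B).
— Emma's aunt: object of the clause headed by 'convinced'; c-commands the pronoun but lies outside its binding domain — allowed.
— Laura: possessor inside the subject DP of the clause headed by 'convinced'; does not c-command the pronoun — Principle B does not apply; allowed.
— Mona's niece: object of the clause headed by 'persuaded'; c-commands the pronoun but lies outside its binding domain — allowed.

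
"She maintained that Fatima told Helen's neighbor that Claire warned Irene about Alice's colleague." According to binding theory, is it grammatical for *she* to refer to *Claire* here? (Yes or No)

*Claire* is an R-expression; Principle C requires it to be free (not bound by any c-commanding expression).
— she: subject of the matrix clause; the pronoun c-commands the R-expression — coreference blocked (Principle C).

No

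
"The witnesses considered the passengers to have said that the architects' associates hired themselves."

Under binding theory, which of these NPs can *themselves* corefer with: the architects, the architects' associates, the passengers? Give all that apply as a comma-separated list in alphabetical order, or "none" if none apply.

the architects' associates

*themselves* is a reflexive; Principle A requires it to be bound within its binding domain — the clause headed by 'hired'.
— the architects: possessor inside the subject DP of the clause headed by 'hired'; does not c-command the reflexive — cannot bind it (Principle A).
— the architects' associates: subject of the clause headed by 'hired'; c-commands the reflexive within its binding domain — allowed (Principle A).
— the passengers: subject of the clause headed by 'said'; c-commands the reflexive but lies outside its binding domain — cannot bind it (Principle A).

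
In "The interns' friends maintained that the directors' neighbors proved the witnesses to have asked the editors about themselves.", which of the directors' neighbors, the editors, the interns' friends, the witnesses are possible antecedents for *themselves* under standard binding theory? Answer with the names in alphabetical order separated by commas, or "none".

*themselves* is a reflexive; Principle A requires it to be bound within its binding domain — the clause headed by 'asked'.
— the directors' neighbors: subject of the clause headed by 'proved'; c-commands the reflexive but lies outside its binding domain — cannot bind it (Principle A).
— the editors: object of the clause headed by 'asked'; c-commands the reflexive within its binding domain — allowed (Principle A).
— the interns' friends: subject of the matrix clause; c-commands the reflexive but lies outside its binding domain — cannot bind it (Principle A).
— the witnesses: subject of the clause headed by 'asked'; c-commands the reflexive within its binding domain — allowed (Principle A).

the editors, the witnesses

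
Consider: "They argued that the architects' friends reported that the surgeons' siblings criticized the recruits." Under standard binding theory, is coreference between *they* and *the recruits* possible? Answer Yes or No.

*the recruits* is an R-expression; Principle C requires it to be free (not bound by any c-commanding expression).
— they: subject of the matrix clause; the pronoun c-commands the R-expression — coreference blocked (Principle C).

No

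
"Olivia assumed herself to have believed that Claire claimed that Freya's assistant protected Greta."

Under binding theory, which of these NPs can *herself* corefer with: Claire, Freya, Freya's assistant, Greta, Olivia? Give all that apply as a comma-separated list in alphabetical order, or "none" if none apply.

Olivia

*herself* is a reflexive; Principle A requires it to be bound within its binding domain — the matrix clause.
— Claire: subject of the clause headed by 'claimed'; does not c-command the reflexive — cannot bind it (Principle A).
— Freya: possessor inside the subject DP of the clause headed by 'protected'; does not c-command the reflexive — cannot bind it (Principle A).
— Freya's assistant: subject of the clause headed by 'protected'; does not c-command the reflexive — cannot bind it (Principle A).
— Greta: object of the clause headed by 'protected'; does not c-command the reflexive — cannot bind it (Principle A).
— Olivia: subject of the matrix clause; c-commands the reflexive within its binding domain — allowed (Principle A).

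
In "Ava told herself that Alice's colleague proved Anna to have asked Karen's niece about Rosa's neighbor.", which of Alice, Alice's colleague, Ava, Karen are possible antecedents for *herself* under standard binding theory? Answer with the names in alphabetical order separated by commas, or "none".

Ava

*herself* is a reflexive; Principle A requires it to be bound within its binding domain — the matrix clause.
— Alice: possessor inside the subject DP of the clause headed by 'proved'; does not c-command the reflexive — cannot bind it (Principle A).
— Alice's colleague: subject of the clause headed by 'proved'; does not c-command the reflexive — cannot bind it (Principle A).
— Ava: subject of the matrix clause; c-commands the reflexive within its binding domain — allowed (Principle A).
— Karen: possessor inside the object DP of the clause headed by 'asked'; does not c-command the reflexive — cannot bind it (Principle A).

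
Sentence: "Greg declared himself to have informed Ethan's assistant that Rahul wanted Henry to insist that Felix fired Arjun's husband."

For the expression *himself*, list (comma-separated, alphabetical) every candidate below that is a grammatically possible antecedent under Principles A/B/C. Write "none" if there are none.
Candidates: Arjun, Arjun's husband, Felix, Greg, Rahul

*himself* is a reflexive; Principle A requires it to be bound within its binding domain — the matrix clause.
— Arjun: possessor inside the object DP of the clause headed by 'fired'; does not c-command the reflexive — cannot bind it (Principle A).
— Arjun's husband: object of the clause headed by 'fired'; does not c-command the reflexive — cannot bind it (Principle A).
— Felix: subject of the clause headed by 'fired'; does not c-command the reflexive — cannot bind it (Principle A).
— Greg: subject of the matrix clause; c-commands the reflexive within its binding domain — allowed (Principle A).
— Rahul: subject of the clause headed by 'wanted'; does not c-command the reflexive — cannot bind it (Principle A).

Greg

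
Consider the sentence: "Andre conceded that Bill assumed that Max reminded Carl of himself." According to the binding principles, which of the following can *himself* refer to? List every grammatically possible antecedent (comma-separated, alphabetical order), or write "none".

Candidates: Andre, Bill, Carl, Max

*himself* is a reflexive; Principle A requires it to be bound within its binding domain — the clause headed by 'reminded'.
— Andre: subject of the matrix clause; c-commands the reflexive but lies outside its binding domain — cannot bind it (Principle A).
— Bill: subject of the clause headed by 'assumed'; c-commands the reflexive but lies outside its binding domain — cannot bind it (Principle A).
— Carl: object of the clause headed by 'reminded'; c-commands the reflexive within its binding domain — allowed (Principle A).
— Max: subject of the clause headed by 'reminded'; c-commands the reflexive within its binding domain — allowed (Principle A).

Carl, Max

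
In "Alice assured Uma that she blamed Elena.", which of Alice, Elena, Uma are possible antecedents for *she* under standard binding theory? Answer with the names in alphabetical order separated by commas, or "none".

Alice, Uma

*she* is a pronoun; Principle B requires it to be free in its binding domain — the clause headed by 'blamed'.
— Alice: subject of the matrix clause; c-commands the pronoun but lies outside its binding domain — allowed.
— Elena: object of the clause headed by 'blamed'; is c-commanded by the pronoun; coreference would bind this R-expression — blocked (Principle C).
— Uma: object of the matrix clause; c-commands the pronoun but lies outside its binding domain — allowed.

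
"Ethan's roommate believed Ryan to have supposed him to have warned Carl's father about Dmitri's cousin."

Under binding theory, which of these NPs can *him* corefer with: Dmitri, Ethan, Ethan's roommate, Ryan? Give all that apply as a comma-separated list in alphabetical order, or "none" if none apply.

Ethan, Ethan's roommate

*him* is a pronoun; Principle B requires it to be free in its binding domain — the clause headed by 'supposed'.
— Dmitri: possessor inside the second object DP of the clause headed by 'warned'; is c-commanded by the pronoun; coreference would bind this R-expression — blocked (Principle C).
— Ethan: possessor inside the subject DP of the matrix clause; does not c-command the pronoun — Principle B does not apply; allowed.
— Ethan's roommate: subject of the matrix clause; c-commands the pronoun but lies outside its binding domain — allowed.
— Ryan: subject of the clause headed by 'supposed'; c-commands the pronoun within its binding domain — blocked (Principle B).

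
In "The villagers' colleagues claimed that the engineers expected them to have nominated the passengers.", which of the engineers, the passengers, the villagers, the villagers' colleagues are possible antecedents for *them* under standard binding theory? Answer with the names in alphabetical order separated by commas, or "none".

the villagers, the villagers' colleagues

*them* is a pronoun; Principle B requires it to be free in its binding domain — the clause headed by 'expected'.
— the engineers: subject of the clause headed by 'expected'; c-commands the pronoun within its binding domain — blocked (Principle B).
— the passengers: object of the clause headed by 'nominated'; is c-commanded by the pronoun; coreference would bind this R-expression — blocked (Principle C).
— the villagers: possessor inside the subject DP of the matrix clause; does not c-command the pronoun — Principle B does not apply; allowed.
— the villagers' colleagues: subject of the matrix clause; c-commands the pronoun but lies outside its binding domain — allowed.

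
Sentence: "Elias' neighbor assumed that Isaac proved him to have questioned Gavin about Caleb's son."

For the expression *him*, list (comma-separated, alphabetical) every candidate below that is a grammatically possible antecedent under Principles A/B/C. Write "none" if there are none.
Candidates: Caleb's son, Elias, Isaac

*him* is a pronoun; Principle B requires it to be free in its binding domain — the clause headed by 'proved'.
— Caleb's son: second object of the clause headed by 'questioned'; is c-commanded by the pronoun; coreference would bind this R-expression — blocked (Principle C).
— Elias: possessor inside the subject DP of the matrix clause; does not c-command the pronoun — Principle B does not apply; allowed.
— Isaac: subject of the clause headed by 'proved'; c-commands the pronoun within its binding domain — blocked (Principle B).

Elias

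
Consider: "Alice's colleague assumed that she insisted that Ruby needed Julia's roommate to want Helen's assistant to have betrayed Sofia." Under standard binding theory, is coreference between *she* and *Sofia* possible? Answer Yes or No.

No

*Sofia* is an R-expression; Principle C requires it to be free (not bound by any c-commanding expression).
— she: subject of the clause headed by 'insisted'; the pronoun c-commands the R-expression — coreference blocked (Principle C).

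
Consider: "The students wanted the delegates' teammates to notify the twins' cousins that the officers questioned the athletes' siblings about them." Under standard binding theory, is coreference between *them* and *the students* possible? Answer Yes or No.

Yes

*the students* is an R-expression; Principle C requires it to be free (not bound by any c-commanding expression).
— them: second object of the clause headed by 'questioned'; the pronoun does not c-command the R-expression — coreference allowed.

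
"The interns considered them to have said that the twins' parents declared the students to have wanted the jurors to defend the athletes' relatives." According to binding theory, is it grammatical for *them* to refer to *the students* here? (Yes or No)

No

*the students* is an R-expression; Principle C requires it to be free (not bound by any c-commanding expression).
— them: subject of the clause headed by 'said'; the pronoun c-commands the R-expression — coreference blocked (Principle C).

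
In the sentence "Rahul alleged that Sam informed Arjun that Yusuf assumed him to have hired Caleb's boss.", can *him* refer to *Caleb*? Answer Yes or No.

No

*him* is a pronoun; Principle B requires it to be free in its binding domain — the clause headed by 'assumed'.
— Caleb: possessor inside the object DP of the clause headed by 'hired'; is c-commanded by the pronoun; coreference would bind this R-expression — blocked (Principle C).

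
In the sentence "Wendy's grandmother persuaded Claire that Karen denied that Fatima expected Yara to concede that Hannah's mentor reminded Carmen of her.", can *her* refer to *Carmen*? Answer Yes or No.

*her* is a pronoun; Principle B requires it to be free in its binding domain — the clause headed by 'reminded'.
— Carmen: object of the clause headed by 'reminded'; c-commands the pronoun within its binding domain — blocked (Principle B).

No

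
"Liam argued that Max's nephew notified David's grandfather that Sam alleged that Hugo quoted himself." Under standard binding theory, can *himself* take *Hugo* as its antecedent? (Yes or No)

*himself* is a reflexive; Principle A requires it to be bound within its binding domain — the clause headed by 'quoted'.
— Hugo: subject of the clause headed by 'quoted'; c-commands the reflexive within its binding domain — allowed (Principle A).

Yes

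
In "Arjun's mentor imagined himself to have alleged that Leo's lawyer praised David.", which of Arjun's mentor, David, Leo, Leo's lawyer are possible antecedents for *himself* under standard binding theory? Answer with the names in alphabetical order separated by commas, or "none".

*himself* is a reflexive; Principle A requires it to be bound within its binding domain — the matrix clause.
— Arjun's mentor: subject of the matrix clause; c-commands the reflexive within its binding domain — allowed (Principle A).
— David: object of the clause headed by 'praised'; does not c-command the reflexive — cannot bind it (Principle A).
— Leo: possessor inside the subject DP of the clause headed by 'praised'; does not c-command the reflexive — cannot bind it (Principle A).
— Leo's lawyer: subject of the clause headed by 'praised'; does not c-command the reflexive — cannot bind it (Principle A).

Arjun's mentor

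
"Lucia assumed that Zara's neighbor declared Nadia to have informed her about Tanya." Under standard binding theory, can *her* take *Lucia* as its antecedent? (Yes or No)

*her* is a pronoun; Principle B requires it to be free in its binding domain — the clause headed by 'informed'.
— Lucia: subject of the matrix clause; c-commands the pronoun but lies outside its binding domain — allowed.

Yes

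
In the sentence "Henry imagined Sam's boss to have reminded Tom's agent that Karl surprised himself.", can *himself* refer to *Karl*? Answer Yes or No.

Yes

*himself* is a reflexive; Principle A requires it to be bound within its binding domain — the clause headed by 'surprised'.
— Karl: subject of the clause headed by 'surprised'; c-commands the reflexive within its binding domain — allowed (Principle A).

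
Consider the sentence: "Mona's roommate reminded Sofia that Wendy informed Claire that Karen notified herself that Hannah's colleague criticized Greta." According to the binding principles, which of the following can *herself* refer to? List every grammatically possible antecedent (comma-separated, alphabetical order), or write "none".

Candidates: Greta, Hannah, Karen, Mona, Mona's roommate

Karen

*herself* is a reflexive; Principle A requires it to be bound within its binding domain — the clause headed by 'notified'.
— Greta: object of the clause headed by 'criticized'; does not c-command the reflexive — cannot bind it (Principle A).
— Hannah: possessor inside the subject DP of the clause headed by 'criticized'; does not c-command the reflexive — cannot bind it (Principle A).
— Karen: subject of the clause headed by 'notified'; c-commands the reflexive within its binding domain — allowed (Principle A).
— Mona: possessor inside the subject DP of the matrix clause; does not c-command the reflexive — cannot bind it (Principle A).
— Mona's roommate: subject of the matrix clause; c-commands the reflexive but lies outside its binding domain — cannot bind it (Principle A).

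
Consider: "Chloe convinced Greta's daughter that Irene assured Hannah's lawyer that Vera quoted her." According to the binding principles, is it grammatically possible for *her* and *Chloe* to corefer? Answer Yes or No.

Yes

*her* is a pronoun; Principle B requires it to be free in its binding domain — the clause headed by 'quoted'.
— Chloe: subject of the matrix clause; c-commands the pronoun but lies outside its binding domain — allowed.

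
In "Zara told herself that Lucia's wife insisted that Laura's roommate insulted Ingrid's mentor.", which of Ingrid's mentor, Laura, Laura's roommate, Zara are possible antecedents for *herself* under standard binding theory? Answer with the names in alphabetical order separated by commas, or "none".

*herself* is a reflexive; Principle A requires it to be bound within its binding domain — the matrix clause.
— Ingrid's mentor: object of the clause headed by 'insulted'; does not c-command the reflexive — cannot bind it (Principle A).
— Laura: possessor inside the subject DP of the clause headed by 'insulted'; does not c-command the reflexive — cannot bind it (Principle A).
— Laura's roommate: subject of the clause headed by 'insulted'; does not c-command the reflexive — cannot bind it (Principle A).
— Zara: subject of the matrix clause; c-commands the reflexive within its binding domain — allowed (Principle A).

Zara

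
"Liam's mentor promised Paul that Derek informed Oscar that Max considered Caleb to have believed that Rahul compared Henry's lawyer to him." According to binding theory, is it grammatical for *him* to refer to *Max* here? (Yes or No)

*Max* is an R-expression; Principle C requires it to be free (not bound by any c-commanding expression).
— him: second object of the clause headed by 'compared'; the pronoun does not c-command the R-expression — coreference allowed.

Yes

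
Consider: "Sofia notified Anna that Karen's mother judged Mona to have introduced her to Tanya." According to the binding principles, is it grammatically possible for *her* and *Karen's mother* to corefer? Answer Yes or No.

Yes

*her* is a pronoun; Principle B requires it to be free in its binding domain — the clause headed by 'introduced'.
— Karen's mother: subject of the clause headed by 'judged'; c-commands the pronoun but lies outside its binding domain — allowed.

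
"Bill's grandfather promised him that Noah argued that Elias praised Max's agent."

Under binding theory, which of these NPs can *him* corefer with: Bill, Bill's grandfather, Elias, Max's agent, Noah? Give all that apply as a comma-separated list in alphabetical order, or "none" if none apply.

Bill

*him* is a pronoun; Principle B requires it to be free in its binding domain — the matrix clause.
— Bill: possessor inside the subject DP of the matrix clause; does not c-command the pronoun — Principle B does not apply; allowed.
— Bill's grandfather: subject of the matrix clause; c-commands the pronoun within its binding domain — blocked (Principle B).
— Elias: subject of the clause headed by 'praised'; is c-commanded by the pronoun; coreference would bind this R-expression — blocked (Principle C).
— Max's agent: object of the clause headed by 'praised'; is c-commanded by the pronoun; coreference would bind this R-expression — blocked (Principle C).
— Noah: subject of the clause headed by 'argued'; is c-commanded by the pronoun; coreference would bind this R-expression — blocked (Principle C).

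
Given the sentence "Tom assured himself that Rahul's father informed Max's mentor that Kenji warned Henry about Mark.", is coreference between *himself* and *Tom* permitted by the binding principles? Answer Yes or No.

Yes

*himself* is a reflexive; Principle A requires it to be bound within its binding domain — the matrix clause.
— Tom: subject of the matrix clause; c-commands the reflexive within its binding domain — allowed (Principle A).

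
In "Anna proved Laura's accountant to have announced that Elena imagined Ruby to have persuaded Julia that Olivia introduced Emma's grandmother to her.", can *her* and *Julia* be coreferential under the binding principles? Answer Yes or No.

*Julia* is an R-expression; Principle C requires it to be free (not bound by any c-commanding expression).
— her: second object of the clause headed by 'introduced'; the pronoun does not c-command the R-expression — coreference allowed.

Yes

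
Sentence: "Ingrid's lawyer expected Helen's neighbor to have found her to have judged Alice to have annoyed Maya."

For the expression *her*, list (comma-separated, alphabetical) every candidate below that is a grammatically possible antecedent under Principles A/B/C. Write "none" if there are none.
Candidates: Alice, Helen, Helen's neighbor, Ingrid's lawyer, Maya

Helen, Ingrid's lawyer

*her* is a pronoun; Principle B requires it to be free in its binding domain — the clause headed by 'found'.
— Alice: subject of the clause headed by 'annoyed'; is c-commanded by the pronoun; coreference would bind this R-expression — blocked (Principle C).
— Helen: possessor inside the subject DP of the clause headed by 'found'; does not c-command the pronoun — Principle B does not apply; allowed.
— Helen's neighbor: subject of the clause headed by 'found'; c-commands the pronoun within its binding domain — blocked (Principle B).
— Ingrid's lawyer: subject of the matrix clause; c-commands the pronoun but lies outside its binding domain — allowed.
— Maya: object of the clause headed by 'annoyed'; is c-commanded by the pronoun; coreference would bind this R-expression — blocked (Principle C).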